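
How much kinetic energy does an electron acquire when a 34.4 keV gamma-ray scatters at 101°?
2.5530 keV

By energy conservation: K_e = E_initial - E_final

First find the scattered photon energy:
Initial wavelength: λ = hc/E = 36.0419 pm
Compton shift: Δλ = λ_C(1 - cos(101°)) = 2.8893 pm
Final wavelength: λ' = 36.0419 + 2.8893 = 38.9312 pm
Final photon energy: E' = hc/λ' = 31.8470 keV

Electron kinetic energy:
K_e = E - E' = 34.4000 - 31.8470 = 2.5530 keV

(Intermediate values are shown rounded; full precision is carried through to the final answer.)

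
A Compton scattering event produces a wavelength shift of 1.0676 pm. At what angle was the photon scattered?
55.94°

From the Compton formula Δλ = λ_C(1 - cos θ), we can solve for θ:

cos θ = 1 - Δλ/λ_C

Given:
- Δλ = 1.0676 pm
- λ_C = h/(m_e·c) ≈ 2.42631024 pm

cos θ = 1 - 1.0676/2.42631024
cos θ = 1 - 0.440010
cos θ = 0.559990

θ = arccos(0.559990)
θ = 55.94°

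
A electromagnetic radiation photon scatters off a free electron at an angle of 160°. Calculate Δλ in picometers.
4.7063 pm

Using the Compton scattering formula:
Δλ = λ_C(1 - cos θ)

where λ_C = h/(m_e·c) ≈ 2.4263 pm is the Compton wavelength of an electron.

For θ = 160°:
cos(160°) = -0.9397
1 - cos(160°) = 1.9397

Δλ = 2.4263 × 1.9397
Δλ = 4.7063 pm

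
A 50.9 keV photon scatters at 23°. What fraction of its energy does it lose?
0.0079 (or 0.79%)

Calculate initial and final photon energies:

Initial: E₀ = 50.9 keV → λ₀ = 24.3584 pm
Compton shift: Δλ = 0.1929 pm
Final wavelength: λ' = 24.5513 pm
Final energy: E' = 50.5001 keV

Fractional energy loss:
(E₀ - E')/E₀ = (50.9000 - 50.5001)/50.9000
= 0.3999/50.9000
= 0.0079
= 0.79%

(Intermediate values are shown rounded; full precision is carried through to the final answer.)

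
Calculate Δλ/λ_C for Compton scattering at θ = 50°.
0.3572 λ_C

The Compton shift formula is:
Δλ = λ_C(1 - cos θ)

Dividing both sides by λ_C:
Δλ/λ_C = 1 - cos θ

For θ = 50°:
Δλ/λ_C = 1 - cos(50°)
Δλ/λ_C = 1 - 0.6428
Δλ/λ_C = 0.3572

This means the shift is 0.3572 × λ_C = 0.8667 pm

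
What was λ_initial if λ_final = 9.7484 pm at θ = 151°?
5.2000 pm

From λ' = λ + Δλ, we have λ = λ' - Δλ

First calculate the Compton shift:
Δλ = λ_C(1 - cos θ)
Δλ = 2.4263 × (1 - cos(151°))
Δλ = 2.4263 × 1.8746
Δλ = 4.5484 pm

Initial wavelength:
λ = λ' - Δλ
λ = 9.7484 - 4.5484
λ = 5.2000 pm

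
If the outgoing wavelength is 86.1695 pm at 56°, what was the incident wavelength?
85.1000 pm

From λ' = λ + Δλ, we have λ = λ' - Δλ

First calculate the Compton shift:
Δλ = λ_C(1 - cos θ)
Δλ = 2.4263 × (1 - cos(56°))
Δλ = 2.4263 × 0.4408
Δλ = 1.0695 pm

Initial wavelength:
λ = λ' - Δλ
λ = 86.1695 - 1.0695
λ = 85.1000 pm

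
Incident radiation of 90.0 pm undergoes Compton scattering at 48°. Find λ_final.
90.8028 pm

Using the Compton scattering formula:
λ' = λ + Δλ = λ + λ_C(1 - cos θ)

Given:
- Initial wavelength λ = 90.0 pm
- Scattering angle θ = 48°
- Compton wavelength λ_C ≈ 2.4263 pm

Calculate the shift:
Δλ = 2.4263 × (1 - cos(48°))
Δλ = 2.4263 × 0.3309
Δλ = 0.8028 pm

Final wavelength:
λ' = 90.0 + 0.8028 = 90.8028 pm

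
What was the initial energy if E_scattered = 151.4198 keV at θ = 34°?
159.5000 keV

Convert final energy to wavelength (hc ≈ 1239.842 keV·pm):
λ' = hc/E' = 1239.842 / 151.4198 = 8.1881 pm

Calculate the Compton shift:
Δλ = λ_C(1 - cos(34°))
Δλ = 2.4263 × (1 - cos(34°))
Δλ = 0.4148 pm

Initial wavelength:
λ = λ' - Δλ = 8.1881 - 0.4148 = 7.7733 pm

Initial energy:
E = hc/λ = 1239.842 / 7.7733 = 159.5000 keV

(Intermediate values are shown rounded; full precision is carried through to the final answer.)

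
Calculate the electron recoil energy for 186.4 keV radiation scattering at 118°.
65.0480 keV

By energy conservation: K_e = E_initial - E_final

First find the scattered photon energy:
Initial wavelength: λ = hc/E = 6.6515 pm
Compton shift: Δλ = λ_C(1 - cos(118°)) = 3.5654 pm
Final wavelength: λ' = 6.6515 + 3.5654 = 10.2169 pm
Final photon energy: E' = hc/λ' = 121.3520 keV

Electron kinetic energy:
K_e = E - E' = 186.4000 - 121.3520 = 65.0480 keV

(Intermediate values are shown rounded; full precision is carried through to the final answer.)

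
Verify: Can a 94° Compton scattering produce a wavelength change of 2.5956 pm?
Yes, consistent

Calculate the expected shift for θ = 94°:

Δλ_expected = λ_C(1 - cos(94°))
Δλ_expected = 2.4263 × (1 - cos(94°))
Δλ_expected = 2.4263 × 1.0698
Δλ_expected = 2.5956 pm

Given shift: 2.5956 pm
Expected shift: 2.5956 pm
Difference: 0.0000 pm

The values match. This is consistent with Compton scattering at the stated angle.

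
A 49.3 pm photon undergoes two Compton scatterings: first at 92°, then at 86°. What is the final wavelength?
54.0680 pm

Apply Compton shift twice:

First scattering at θ₁ = 92°:
Δλ₁ = λ_C(1 - cos(92°))
Δλ₁ = 2.4263 × 1.0349
Δλ₁ = 2.5110 pm

After first scattering:
λ₁ = 49.3 + 2.5110 = 51.8110 pm

Second scattering at θ₂ = 86°:
Δλ₂ = λ_C(1 - cos(86°))
Δλ₂ = 2.4263 × 0.9302
Δλ₂ = 2.2571 pm

Final wavelength:
λ₂ = 51.8110 + 2.2571 = 54.0680 pm

Total shift: Δλ_total = 2.5110 + 2.2571 = 4.7680 pm

(Intermediate values are shown rounded; full precision is carried through to the final answer.)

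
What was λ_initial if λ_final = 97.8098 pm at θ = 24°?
97.6000 pm

From λ' = λ + Δλ, we have λ = λ' - Δλ

First calculate the Compton shift:
Δλ = λ_C(1 - cos θ)
Δλ = 2.4263 × (1 - cos(24°))
Δλ = 2.4263 × 0.0865
Δλ = 0.2098 pm

Initial wavelength:
λ = λ' - Δλ
λ = 97.8098 - 0.2098
λ = 97.6000 pm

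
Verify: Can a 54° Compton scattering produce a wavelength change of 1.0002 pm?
Yes, consistent

Calculate the expected shift for θ = 54°:

Δλ_expected = λ_C(1 - cos(54°))
Δλ_expected = 2.4263 × (1 - cos(54°))
Δλ_expected = 2.4263 × 0.4122
Δλ_expected = 1.0002 pm

Given shift: 1.0002 pm
Expected shift: 1.0002 pm
Difference: 0.0000 pm

The values match. This is consistent with Compton scattering at the stated angle.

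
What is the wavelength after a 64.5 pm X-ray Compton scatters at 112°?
67.8352 pm

Using the Compton scattering formula:
λ' = λ + Δλ = λ + λ_C(1 - cos θ)

Given:
- Initial wavelength λ = 64.5 pm
- Scattering angle θ = 112°
- Compton wavelength λ_C ≈ 2.4263 pm

Calculate the shift:
Δλ = 2.4263 × (1 - cos(112°))
Δλ = 2.4263 × 1.3746
Δλ = 3.3352 pm

Final wavelength:
λ' = 64.5 + 3.3352 = 67.8352 pm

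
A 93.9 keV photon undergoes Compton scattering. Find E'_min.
68.6647 keV (at θ = 180°)

The scattered photon has minimum energy when its wavelength is maximum, i.e., when the Compton shift Δλ = λ_C(1 − cos θ) is maximum. This occurs at θ = 180° (backscattering), giving Δλ_max = 2λ_C = 4.8526 pm.

Initial wavelength: λ₀ = hc/E₀ = 13.2039 pm
Maximum final wavelength: λ'_max = λ₀ + 2λ_C = 13.2039 + 4.8526 = 18.0565 pm
Minimum final energy: E'_min = hc/λ'_max = 68.6647 keV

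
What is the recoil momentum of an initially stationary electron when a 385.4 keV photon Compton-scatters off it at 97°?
2.4591e-22 kg·m/s

The electron is initially at rest, so by conservation of momentum:
p⃗_e = p⃗₀ − p⃗'  (incident photon momentum minus scattered photon momentum)

Photon momentum magnitudes (p = h/λ = E/c):
λ₀ = hc/E₀ = 3.2170 pm → p₀ = h/λ₀ = 2.0597e-22 kg·m/s
Δλ = λ_C(1 − cos 97°) = 2.7220 pm
λ' = 5.9390 pm → p' = h/λ' = 1.1157e-22 kg·m/s

The scattered photon makes angle θ = 97° with the incident direction, so by the law of cosines:
|p⃗_e|² = p₀² + p'² − 2p₀p'cos θ
|p⃗_e|² = (2.0597e-22)² + (1.1157e-22)² − 2·2.0597e-22·1.1157e-22·cos(97°)
|p⃗_e| = 2.4591e-22 kg·m/s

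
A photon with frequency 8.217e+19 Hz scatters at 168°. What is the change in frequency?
4.668e+19 Hz (decrease)

Convert frequency to wavelength (c = 299792458 m/s):
λ₀ = c/f₀ = 299792458/8.217e+19 = 3.6484417e-12 m = 3.6484 pm

Calculate Compton shift:
Δλ = λ_C(1 - cos(168°)) = 4.7996 pm

Final wavelength:
λ' = λ₀ + Δλ = 3.6484 + 4.7996 = 8.4480 pm

Final frequency:
f' = c/λ' = 299792458/8.4480415e-12 = 3.5486622e+19 Hz

Frequency shift (decrease):
Δf = f₀ - f' = 8.217e+19 - 3.5486622e+19 = 4.668e+19 Hz

(Intermediate values are shown rounded; full precision is carried through to the final answer.)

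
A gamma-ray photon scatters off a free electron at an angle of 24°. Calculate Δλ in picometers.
0.2098 pm

Using the Compton scattering formula:
Δλ = λ_C(1 - cos θ)

where λ_C = h/(m_e·c) ≈ 2.4263 pm is the Compton wavelength of an electron.

For θ = 24°:
cos(24°) = 0.9135
1 - cos(24°) = 0.0865

Δλ = 2.4263 × 0.0865
Δλ = 0.2098 pm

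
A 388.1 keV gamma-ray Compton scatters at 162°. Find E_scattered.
156.3776 keV

First convert energy to wavelength:
λ = hc/E, with hc ≈ 1239.842 keV·pm (i.e. 1239.842 eV·nm)

For E = 388.1 keV = 388100 eV:
λ = 1239.842 keV·pm / 388.1 keV
λ = 3.1946 pm

Calculate the Compton shift:
Δλ = λ_C(1 - cos(162°)) = 2.4263 × 1.9511
Δλ = 4.7339 pm

Final wavelength:
λ' = 3.1946 + 4.7339 = 7.9285 pm

Final energy:
E' = hc/λ' = 1239.842 / 7.9285 = 156.3776 keV

(Intermediate values are shown rounded; full precision is carried through to the final answer.)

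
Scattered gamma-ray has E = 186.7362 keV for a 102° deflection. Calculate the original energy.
334.3001 keV

Convert final energy to wavelength (hc ≈ 1239.842 keV·pm):
λ' = hc/E' = 1239.842 / 186.7362 = 6.6395 pm

Calculate the Compton shift:
Δλ = λ_C(1 - cos(102°))
Δλ = 2.4263 × (1 - cos(102°))
Δλ = 2.9308 pm

Initial wavelength:
λ = λ' - Δλ = 6.6395 - 2.9308 = 3.7088 pm

Initial energy:
E = hc/λ = 1239.842 / 3.7088 = 334.3001 keV

(Intermediate values are shown rounded; full precision is carried through to the final answer.)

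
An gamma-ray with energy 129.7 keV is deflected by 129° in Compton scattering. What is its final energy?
91.7549 keV

First convert energy to wavelength:
λ = hc/E, with hc ≈ 1239.842 keV·pm (i.e. 1239.842 eV·nm)

For E = 129.7 keV = 129700 eV:
λ = 1239.842 keV·pm / 129.7 keV
λ = 9.5593 pm

Calculate the Compton shift:
Δλ = λ_C(1 - cos(129°)) = 2.4263 × 1.6293
Δλ = 3.9532 pm

Final wavelength:
λ' = 9.5593 + 3.9532 = 13.5125 pm

Final energy:
E' = hc/λ' = 1239.842 / 13.5125 = 91.7549 keV

(Intermediate values are shown rounded; full precision is carried through to the final answer.)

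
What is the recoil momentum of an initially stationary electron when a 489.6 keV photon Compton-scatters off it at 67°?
2.4895e-22 kg·m/s

The electron is initially at rest, so by conservation of momentum:
p⃗_e = p⃗₀ − p⃗'  (incident photon momentum minus scattered photon momentum)

Photon momentum magnitudes (p = h/λ = E/c):
λ₀ = hc/E₀ = 2.5324 pm → p₀ = h/λ₀ = 2.6166e-22 kg·m/s
Δλ = λ_C(1 − cos 67°) = 1.4783 pm
λ' = 4.0106 pm → p' = h/λ' = 1.6521e-22 kg·m/s

The scattered photon makes angle θ = 67° with the incident direction, so by the law of cosines:
|p⃗_e|² = p₀² + p'² − 2p₀p'cos θ
|p⃗_e|² = (2.6166e-22)² + (1.6521e-22)² − 2·2.6166e-22·1.6521e-22·cos(67°)
|p⃗_e| = 2.4895e-22 kg·m/s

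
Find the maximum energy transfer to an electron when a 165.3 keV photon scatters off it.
64.9338 keV

Maximum energy transfer occurs at θ = 180° (backscattering).

Initial photon: E₀ = 165.3 keV → λ₀ = 7.5006 pm

Maximum Compton shift (at 180°):
Δλ_max = 2λ_C = 2 × 2.4263 = 4.8526 pm

Final wavelength:
λ' = 7.5006 + 4.8526 = 12.3532 pm

Minimum photon energy (maximum energy to electron):
E'_min = hc/λ' = 100.3662 keV

Maximum electron kinetic energy:
K_max = E₀ - E'_min = 165.3000 - 100.3662 = 64.9338 keV

(Intermediate values are shown rounded; full precision is carried through to the final answer.)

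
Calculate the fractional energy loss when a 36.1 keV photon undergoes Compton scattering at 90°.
0.0660 (or 6.60%)

Calculate initial and final photon energies:

Initial: E₀ = 36.1 keV → λ₀ = 34.3447 pm
Compton shift: Δλ = 2.4263 pm
Final wavelength: λ' = 36.7710 pm
Final energy: E' = 33.7180 keV

Fractional energy loss:
(E₀ - E')/E₀ = (36.1000 - 33.7180)/36.1000
= 2.3820/36.1000
= 0.0660
= 6.60%

(Intermediate values are shown rounded; full precision is carried through to the final answer.)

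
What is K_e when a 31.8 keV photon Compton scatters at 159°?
3.4155 keV

By energy conservation: K_e = E_initial - E_final

First find the scattered photon energy:
Initial wavelength: λ = hc/E = 38.9887 pm
Compton shift: Δλ = λ_C(1 - cos(159°)) = 4.6915 pm
Final wavelength: λ' = 38.9887 + 4.6915 = 43.6802 pm
Final photon energy: E' = hc/λ' = 28.3845 keV

Electron kinetic energy:
K_e = E - E' = 31.8000 - 28.3845 = 3.4155 keV

(Intermediate values are shown rounded; full precision is carried through to the final answer.)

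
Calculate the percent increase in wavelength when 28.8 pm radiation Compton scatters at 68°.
5.2687%

Calculate the Compton shift:
Δλ = λ_C(1 - cos(68°))
Δλ = 2.4263 × (1 - cos(68°))
Δλ = 2.4263 × 0.6254
Δλ = 1.5174 pm

Percentage change:
(Δλ/λ₀) × 100 = (1.5174/28.8) × 100
= 5.2687%

(Intermediate values are shown rounded; full precision is carried through to the final answer.)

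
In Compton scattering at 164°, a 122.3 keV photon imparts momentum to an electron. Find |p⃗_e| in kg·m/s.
1.0881e-22 kg·m/s

The electron is initially at rest, so by conservation of momentum:
p⃗_e = p⃗₀ − p⃗'  (incident photon momentum minus scattered photon momentum)

Photon momentum magnitudes (p = h/λ = E/c):
λ₀ = hc/E₀ = 10.1377 pm → p₀ = h/λ₀ = 6.5361e-23 kg·m/s
Δλ = λ_C(1 − cos 164°) = 4.7586 pm
λ' = 14.8963 pm → p' = h/λ' = 4.4481e-23 kg·m/s

The scattered photon makes angle θ = 164° with the incident direction, so by the law of cosines:
|p⃗_e|² = p₀² + p'² − 2p₀p'cos θ
|p⃗_e|² = (6.5361e-23)² + (4.4481e-23)² − 2·6.5361e-23·4.4481e-23·cos(164°)
|p⃗_e| = 1.0881e-22 kg·m/s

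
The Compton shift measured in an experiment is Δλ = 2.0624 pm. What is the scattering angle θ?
81.37°

From the Compton formula Δλ = λ_C(1 - cos θ), we can solve for θ:

cos θ = 1 - Δλ/λ_C

Given:
- Δλ = 2.0624 pm
- λ_C = h/(m_e·c) ≈ 2.42631024 pm

cos θ = 1 - 2.0624/2.42631024
cos θ = 1 - 0.850015
cos θ = 0.149985

θ = arccos(0.149985)
θ = 81.37°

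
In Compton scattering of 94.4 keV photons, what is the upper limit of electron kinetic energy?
25.4683 keV

Maximum energy transfer occurs at θ = 180° (backscattering).

Initial photon: E₀ = 94.4 keV → λ₀ = 13.1339 pm

Maximum Compton shift (at 180°):
Δλ_max = 2λ_C = 2 × 2.4263 = 4.8526 pm

Final wavelength:
λ' = 13.1339 + 4.8526 = 17.9865 pm

Minimum photon energy (maximum energy to electron):
E'_min = hc/λ' = 68.9317 keV

Maximum electron kinetic energy:
K_max = E₀ - E'_min = 94.4000 - 68.9317 = 25.4683 keV

(Intermediate values are shown rounded; full precision is carried through to the final answer.)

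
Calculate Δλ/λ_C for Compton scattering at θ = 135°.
1.7071 λ_C

The Compton shift formula is:
Δλ = λ_C(1 - cos θ)

Dividing both sides by λ_C:
Δλ/λ_C = 1 - cos θ

For θ = 135°:
Δλ/λ_C = 1 - cos(135°)
Δλ/λ_C = 1 - -0.7071
Δλ/λ_C = 1.7071

This means the shift is 1.7071 × λ_C = 4.1420 pm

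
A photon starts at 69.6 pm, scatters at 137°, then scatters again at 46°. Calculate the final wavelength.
74.5417 pm

Apply Compton shift twice:

First scattering at θ₁ = 137°:
Δλ₁ = λ_C(1 - cos(137°))
Δλ₁ = 2.4263 × 1.7314
Δλ₁ = 4.2008 pm

After first scattering:
λ₁ = 69.6 + 4.2008 = 73.8008 pm

Second scattering at θ₂ = 46°:
Δλ₂ = λ_C(1 - cos(46°))
Δλ₂ = 2.4263 × 0.3053
Δλ₂ = 0.7409 pm

Final wavelength:
λ₂ = 73.8008 + 0.7409 = 74.5417 pm

Total shift: Δλ_total = 4.2008 + 0.7409 = 4.9417 pm

(Intermediate values are shown rounded; full precision is carried through to the final answer.)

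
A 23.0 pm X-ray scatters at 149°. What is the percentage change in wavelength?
19.5916%

Calculate the Compton shift:
Δλ = λ_C(1 - cos(149°))
Δλ = 2.4263 × (1 - cos(149°))
Δλ = 2.4263 × 1.8572
Δλ = 4.5061 pm

Percentage change:
(Δλ/λ₀) × 100 = (4.5061/23.0) × 100
= 19.5916%

(Intermediate values are shown rounded; full precision is carried through to the final answer.)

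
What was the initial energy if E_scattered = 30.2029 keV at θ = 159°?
34.1000 keV

Convert final energy to wavelength (hc ≈ 1239.842 keV·pm):
λ' = hc/E' = 1239.842 / 30.2029 = 41.0504 pm

Calculate the Compton shift:
Δλ = λ_C(1 - cos(159°))
Δλ = 2.4263 × (1 - cos(159°))
Δλ = 4.6915 pm

Initial wavelength:
λ = λ' - Δλ = 41.0504 - 4.6915 = 36.3590 pm

Initial energy:
E = hc/λ = 1239.842 / 36.3590 = 34.1000 keV

(Intermediate values are shown rounded; full precision is carried through to the final answer.)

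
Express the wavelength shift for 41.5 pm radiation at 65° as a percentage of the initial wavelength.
3.3757%

Calculate the Compton shift:
Δλ = λ_C(1 - cos(65°))
Δλ = 2.4263 × (1 - cos(65°))
Δλ = 2.4263 × 0.5774
Δλ = 1.4009 pm

Percentage change:
(Δλ/λ₀) × 100 = (1.4009/41.5) × 100
= 3.3757%

(Intermediate values are shown rounded; full precision is carried through to the final answer.)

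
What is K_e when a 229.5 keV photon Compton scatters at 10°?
1.5553 keV

By energy conservation: K_e = E_initial - E_final

First find the scattered photon energy:
Initial wavelength: λ = hc/E = 5.4024 pm
Compton shift: Δλ = λ_C(1 - cos(10°)) = 0.0369 pm
Final wavelength: λ' = 5.4024 + 0.0369 = 5.4392 pm
Final photon energy: E' = hc/λ' = 227.9447 keV

Electron kinetic energy:
K_e = E - E' = 229.5000 - 227.9447 = 1.5553 keV

(Intermediate values are shown rounded; full precision is carried through to the final answer.)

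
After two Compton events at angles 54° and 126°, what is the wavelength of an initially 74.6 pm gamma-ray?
79.4526 pm

Apply Compton shift twice:

First scattering at θ₁ = 54°:
Δλ₁ = λ_C(1 - cos(54°))
Δλ₁ = 2.4263 × 0.4122
Δλ₁ = 1.0002 pm

After first scattering:
λ₁ = 74.6 + 1.0002 = 75.6002 pm

Second scattering at θ₂ = 126°:
Δλ₂ = λ_C(1 - cos(126°))
Δλ₂ = 2.4263 × 1.5878
Δλ₂ = 3.8525 pm

Final wavelength:
λ₂ = 75.6002 + 3.8525 = 79.4526 pm

Total shift: Δλ_total = 1.0002 + 3.8525 = 4.8526 pm

(Intermediate values are shown rounded; full precision is carried through to the final answer.)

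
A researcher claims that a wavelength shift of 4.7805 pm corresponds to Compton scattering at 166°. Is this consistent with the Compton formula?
Yes, consistent

Calculate the expected shift for θ = 166°:

Δλ_expected = λ_C(1 - cos(166°))
Δλ_expected = 2.4263 × (1 - cos(166°))
Δλ_expected = 2.4263 × 1.9703
Δλ_expected = 4.7805 pm

Given shift: 4.7805 pm
Expected shift: 4.7805 pm
Difference: 0.0000 pm

The values match. This is consistent with Compton scattering at the stated angle.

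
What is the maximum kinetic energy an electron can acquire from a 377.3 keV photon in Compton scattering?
224.9611 keV

Maximum energy transfer occurs at θ = 180° (backscattering).

Initial photon: E₀ = 377.3 keV → λ₀ = 3.2861 pm

Maximum Compton shift (at 180°):
Δλ_max = 2λ_C = 2 × 2.4263 = 4.8526 pm

Final wavelength:
λ' = 3.2861 + 4.8526 = 8.1387 pm

Minimum photon energy (maximum energy to electron):
E'_min = hc/λ' = 152.3389 keV

Maximum electron kinetic energy:
K_max = E₀ - E'_min = 377.3000 - 152.3389 = 224.9611 keV

(Intermediate values are shown rounded; full precision is carried through to the final answer.)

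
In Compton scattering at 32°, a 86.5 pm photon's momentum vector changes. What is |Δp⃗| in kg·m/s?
4.2140e-24 kg·m/s

Photon momentum magnitude is p = h/λ.

Initial momentum:
p₀ = h/λ = 6.6261e-34/8.6500e-11 = 7.6602e-24 kg·m/s

After scattering:
λ' = λ + Δλ = 86.5 + 0.3687 = 86.8687 pm
p' = h/λ' = 6.6261e-34/8.6869e-11 = 7.6277e-24 kg·m/s

Momentum is a vector; the scattered photon's direction makes angle θ = 32° with the incident direction. The magnitude of the vector change Δp⃗ = p⃗₀ − p⃗' is found from the law of cosines:
|Δp⃗|² = p₀² + p'² − 2p₀p'cos θ
|Δp⃗|² = (7.6602e-24)² + (7.6277e-24)² − 2·7.6602e-24·7.6277e-24·cos(32°)
|Δp⃗| = 4.2140e-24 kg·m/s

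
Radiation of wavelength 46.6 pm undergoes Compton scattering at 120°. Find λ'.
50.2395 pm

Using the Compton formula: λ' = λ + λ_C(1 − cos θ)

For θ = 120°, cos θ = -1/2 (exact) = -0.5000, so:
1 − cos 120° = 1 − (-1/2) = 1.5000

Δλ = λ_C × 1.5000 = 2.4263 × 1.5000 = 3.6395 pm

λ' = 46.6 + 3.6395 = 50.2395 pm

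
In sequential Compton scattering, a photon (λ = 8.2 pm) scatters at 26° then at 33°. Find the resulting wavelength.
8.8370 pm

Apply Compton shift twice:

First scattering at θ₁ = 26°:
Δλ₁ = λ_C(1 - cos(26°))
Δλ₁ = 2.4263 × 0.1012
Δλ₁ = 0.2456 pm

After first scattering:
λ₁ = 8.2 + 0.2456 = 8.4456 pm

Second scattering at θ₂ = 33°:
Δλ₂ = λ_C(1 - cos(33°))
Δλ₂ = 2.4263 × 0.1613
Δλ₂ = 0.3914 pm

Final wavelength:
λ₂ = 8.4456 + 0.3914 = 8.8370 pm

Total shift: Δλ_total = 0.2456 + 0.3914 = 0.6370 pm

(Intermediate values are shown rounded; full precision is carried through to the final answer.)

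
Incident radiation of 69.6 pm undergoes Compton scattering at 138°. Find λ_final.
73.8294 pm

Using the Compton scattering formula:
λ' = λ + Δλ = λ + λ_C(1 - cos θ)

Given:
- Initial wavelength λ = 69.6 pm
- Scattering angle θ = 138°
- Compton wavelength λ_C ≈ 2.4263 pm

Calculate the shift:
Δλ = 2.4263 × (1 - cos(138°))
Δλ = 2.4263 × 1.7431
Δλ = 4.2294 pm

Final wavelength:
λ' = 69.6 + 4.2294 = 73.8294 pm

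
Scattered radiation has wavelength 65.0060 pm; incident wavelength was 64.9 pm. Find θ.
17.00°

First find the wavelength shift:
Δλ = λ' - λ = 65.0060 - 64.9 = 0.1060 pm

Using Δλ = λ_C(1 - cos θ), with λ_C = h/(m_e·c) ≈ 2.42631024 pm:
cos θ = 1 - Δλ/λ_C
cos θ = 1 - 0.1060/2.42631024
cos θ = 0.956312

θ = arccos(0.956312)
θ = 17.00°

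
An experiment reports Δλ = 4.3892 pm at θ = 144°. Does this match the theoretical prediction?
Yes, consistent

Calculate the expected shift for θ = 144°:

Δλ_expected = λ_C(1 - cos(144°))
Δλ_expected = 2.4263 × (1 - cos(144°))
Δλ_expected = 2.4263 × 1.8090
Δλ_expected = 4.3892 pm

Given shift: 4.3892 pm
Expected shift: 4.3892 pm
Difference: 0.0000 pm

The values match. This is consistent with Compton scattering at the stated angle.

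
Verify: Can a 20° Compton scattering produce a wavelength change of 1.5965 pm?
No, inconsistent

Calculate the expected shift for θ = 20°:

Δλ_expected = λ_C(1 - cos(20°))
Δλ_expected = 2.4263 × (1 - cos(20°))
Δλ_expected = 2.4263 × 0.0603
Δλ_expected = 0.1463 pm

Given shift: 1.5965 pm
Expected shift: 0.1463 pm
Difference: 1.4501 pm

The values do not match. The given shift corresponds to θ ≈ 70.0°, not 20°.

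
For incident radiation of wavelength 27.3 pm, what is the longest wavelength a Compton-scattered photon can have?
32.1526 pm (at θ = 180°)

The Compton shift is Δλ = λ_C(1 − cos θ).

Since cos θ ranges from −1 to 1, the factor (1 − cos θ) ranges from 0 to 2; the maximum shift occurs at θ = 180° (backscattering):
Δλ_max = 2λ_C = 2 × 2.4263 pm = 4.8526 pm

Maximum scattered wavelength:
λ'_max = λ₀ + Δλ_max = 27.3 + 4.8526 = 32.1526 pm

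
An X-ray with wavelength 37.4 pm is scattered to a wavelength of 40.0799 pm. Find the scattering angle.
96.00°

First find the wavelength shift:
Δλ = λ' - λ = 40.0799 - 37.4 = 2.6799 pm

Using Δλ = λ_C(1 - cos θ), with λ_C = h/(m_e·c) ≈ 2.42631024 pm:
cos θ = 1 - Δλ/λ_C
cos θ = 1 - 2.6799/2.42631024
cos θ = -0.104517

θ = arccos(-0.104517)
θ = 96.00°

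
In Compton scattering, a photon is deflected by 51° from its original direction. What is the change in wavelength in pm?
0.8994 pm

Using the Compton scattering formula:
Δλ = λ_C(1 - cos θ)

where λ_C = h/(m_e·c) ≈ 2.4263 pm is the Compton wavelength of an electron.

For θ = 51°:
cos(51°) = 0.6293
1 - cos(51°) = 0.3707

Δλ = 2.4263 × 0.3707
Δλ = 0.8994 pm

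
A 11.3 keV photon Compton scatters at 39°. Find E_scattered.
11.2446 keV

First convert energy to wavelength:
λ = hc/E, with hc ≈ 1239.842 keV·pm (i.e. 1239.842 eV·nm)

For E = 11.3 keV = 11300 eV:
λ = 1239.842 keV·pm / 11.3 keV
λ = 109.7205 pm

Calculate the Compton shift:
Δλ = λ_C(1 - cos(39°)) = 2.4263 × 0.2229
Δλ = 0.5407 pm

Final wavelength:
λ' = 109.7205 + 0.5407 = 110.2612 pm

Final energy:
E' = hc/λ' = 1239.842 / 110.2612 = 11.2446 keV

(Intermediate values are shown rounded; full precision is carried through to the final answer.)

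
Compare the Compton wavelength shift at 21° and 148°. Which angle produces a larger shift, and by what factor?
148° produces the larger shift by a factor of 27.824

Calculate both shifts using Δλ = λ_C(1 - cos θ):

For θ₁ = 21°:
Δλ₁ = 2.4263 × (1 - cos(21°))
Δλ₁ = 2.4263 × 0.0664
Δλ₁ = 0.1612 pm

For θ₂ = 148°:
Δλ₂ = 2.4263 × (1 - cos(148°))
Δλ₂ = 2.4263 × 1.8480
Δλ₂ = 4.4839 pm

The 148° angle produces the larger shift.
Ratio: 4.4839/0.1612 = 27.824

(Intermediate values are shown rounded; full precision is carried through to the final answer.)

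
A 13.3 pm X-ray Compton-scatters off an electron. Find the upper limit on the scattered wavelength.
18.1526 pm (at θ = 180°)

The Compton shift is Δλ = λ_C(1 − cos θ).

Since cos θ ranges from −1 to 1, the factor (1 − cos θ) ranges from 0 to 2; the maximum shift occurs at θ = 180° (backscattering):
Δλ_max = 2λ_C = 2 × 2.4263 pm = 4.8526 pm

Maximum scattered wavelength:
λ'_max = λ₀ + Δλ_max = 13.3 + 4.8526 = 18.1526 pm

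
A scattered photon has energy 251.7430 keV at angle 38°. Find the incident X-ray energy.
281.1000 keV

Convert final energy to wavelength (hc ≈ 1239.842 keV·pm):
λ' = hc/E' = 1239.842 / 251.7430 = 4.9250 pm

Calculate the Compton shift:
Δλ = λ_C(1 - cos(38°))
Δλ = 2.4263 × (1 - cos(38°))
Δλ = 0.5144 pm

Initial wavelength:
λ = λ' - Δλ = 4.9250 - 0.5144 = 4.4107 pm

Initial energy:
E = hc/λ = 1239.842 / 4.4107 = 281.1000 keV

(Intermediate values are shown rounded; full precision is carried through to the final answer.)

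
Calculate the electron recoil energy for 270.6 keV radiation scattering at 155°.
135.9388 keV

By energy conservation: K_e = E_initial - E_final

First find the scattered photon energy:
Initial wavelength: λ = hc/E = 4.5818 pm
Compton shift: Δλ = λ_C(1 - cos(155°)) = 4.6253 pm
Final wavelength: λ' = 4.5818 + 4.6253 = 9.2071 pm
Final photon energy: E' = hc/λ' = 134.6612 keV

Electron kinetic energy:
K_e = E - E' = 270.6000 - 134.6612 = 135.9388 keV

(Intermediate values are shown rounded; full precision is carried through to the final answer.)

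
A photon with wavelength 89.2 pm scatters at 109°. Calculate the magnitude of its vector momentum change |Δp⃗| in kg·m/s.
1.1886e-23 kg·m/s

Photon momentum magnitude is p = h/λ.

Initial momentum:
p₀ = h/λ = 6.6261e-34/8.9200e-11 = 7.4283e-24 kg·m/s

After scattering:
λ' = λ + Δλ = 89.2 + 3.2162 = 92.4162 pm
p' = h/λ' = 6.6261e-34/9.2416e-11 = 7.1698e-24 kg·m/s

Momentum is a vector; the scattered photon's direction makes angle θ = 109° with the incident direction. The magnitude of the vector change Δp⃗ = p⃗₀ − p⃗' is found from the law of cosines:
|Δp⃗|² = p₀² + p'² − 2p₀p'cos θ
|Δp⃗|² = (7.4283e-24)² + (7.1698e-24)² − 2·7.4283e-24·7.1698e-24·cos(109°)
|Δp⃗| = 1.1886e-23 kg·m/s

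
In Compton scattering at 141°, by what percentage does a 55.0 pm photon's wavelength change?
7.8398%

Calculate the Compton shift:
Δλ = λ_C(1 - cos(141°))
Δλ = 2.4263 × (1 - cos(141°))
Δλ = 2.4263 × 1.7771
Δλ = 4.3119 pm

Percentage change:
(Δλ/λ₀) × 100 = (4.3119/55.0) × 100
= 7.8398%

(Intermediate values are shown rounded; full precision is carried through to the final answer.)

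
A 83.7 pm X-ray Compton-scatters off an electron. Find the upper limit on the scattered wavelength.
88.5526 pm (at θ = 180°)

The Compton shift is Δλ = λ_C(1 − cos θ).

Since cos θ ranges from −1 to 1, the factor (1 − cos θ) ranges from 0 to 2; the maximum shift occurs at θ = 180° (backscattering):
Δλ_max = 2λ_C = 2 × 2.4263 pm = 4.8526 pm

Maximum scattered wavelength:
λ'_max = λ₀ + Δλ_max = 83.7 + 4.8526 = 88.5526 pm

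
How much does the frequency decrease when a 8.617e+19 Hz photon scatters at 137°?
4.713e+19 Hz (decrease)

Convert frequency to wavelength (c = 299792458 m/s):
λ₀ = c/f₀ = 299792458/8.617e+19 = 3.4790816e-12 m = 3.4791 pm

Calculate Compton shift:
Δλ = λ_C(1 - cos(137°)) = 4.2008 pm

Final wavelength:
λ' = λ₀ + Δλ = 3.4791 + 4.2008 = 7.6799 pm

Final frequency:
f' = c/λ' = 299792458/7.6798828e-12 = 3.9036072e+19 Hz

Frequency shift (decrease):
Δf = f₀ - f' = 8.617e+19 - 3.9036072e+19 = 4.713e+19 Hz

(Intermediate values are shown rounded; full precision is carried through to the final answer.)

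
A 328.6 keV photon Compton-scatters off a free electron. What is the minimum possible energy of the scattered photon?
143.7377 keV (at θ = 180°)

The scattered photon has minimum energy when its wavelength is maximum, i.e., when the Compton shift Δλ = λ_C(1 − cos θ) is maximum. This occurs at θ = 180° (backscattering), giving Δλ_max = 2λ_C = 4.8526 pm.

Initial wavelength: λ₀ = hc/E₀ = 3.7731 pm
Maximum final wavelength: λ'_max = λ₀ + 2λ_C = 3.7731 + 4.8526 = 8.6257 pm
Minimum final energy: E'_min = hc/λ'_max = 143.7377 keV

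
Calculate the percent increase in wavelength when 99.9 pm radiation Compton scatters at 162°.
4.7386%

Calculate the Compton shift:
Δλ = λ_C(1 - cos(162°))
Δλ = 2.4263 × (1 - cos(162°))
Δλ = 2.4263 × 1.9511
Δλ = 4.7339 pm

Percentage change:
(Δλ/λ₀) × 100 = (4.7339/99.9) × 100
= 4.7386%

(Intermediate values are shown rounded; full precision is carried through to the final answer.)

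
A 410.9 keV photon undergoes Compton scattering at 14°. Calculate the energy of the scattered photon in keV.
401.3144 keV

First convert energy to wavelength:
λ = hc/E, with hc ≈ 1239.842 keV·pm (i.e. 1239.842 eV·nm)

For E = 410.9 keV = 410900 eV:
λ = 1239.842 keV·pm / 410.9 keV
λ = 3.0174 pm

Calculate the Compton shift:
Δλ = λ_C(1 - cos(14°)) = 2.4263 × 0.0297
Δλ = 0.0721 pm

Final wavelength:
λ' = 3.0174 + 0.0721 = 3.0895 pm

Final energy:
E' = hc/λ' = 1239.842 / 3.0895 = 401.3144 keV

(Intermediate values are shown rounded; full precision is carried through to the final answer.)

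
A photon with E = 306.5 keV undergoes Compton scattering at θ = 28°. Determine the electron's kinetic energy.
20.1073 keV

By energy conservation: K_e = E_initial - E_final

First find the scattered photon energy:
Initial wavelength: λ = hc/E = 4.0452 pm
Compton shift: Δλ = λ_C(1 - cos(28°)) = 0.2840 pm
Final wavelength: λ' = 4.0452 + 0.2840 = 4.3292 pm
Final photon energy: E' = hc/λ' = 286.3927 keV

Electron kinetic energy:
K_e = E - E' = 306.5000 - 286.3927 = 20.1073 keV

(Intermediate values are shown rounded; full precision is carried through to the final answer.)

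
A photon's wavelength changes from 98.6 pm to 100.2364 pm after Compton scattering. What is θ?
71.00°

First find the wavelength shift:
Δλ = λ' - λ = 100.2364 - 98.6 = 1.6364 pm

Using Δλ = λ_C(1 - cos θ), with λ_C = h/(m_e·c) ≈ 2.42631024 pm:
cos θ = 1 - Δλ/λ_C
cos θ = 1 - 1.6364/2.42631024
cos θ = 0.325560

θ = arccos(0.325560)
θ = 71.00°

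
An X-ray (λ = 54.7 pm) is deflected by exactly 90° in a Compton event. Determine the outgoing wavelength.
57.1263 pm

Using the Compton formula: λ' = λ + λ_C(1 − cos θ)

For θ = 90°, cos θ = 0 (exact) = 0.0000, so:
1 − cos 90° = 1 − (0) = 1.0000

Δλ = λ_C × 1.0000 = 2.4263 × 1.0000 = 2.4263 pm

λ' = 54.7 + 2.4263 = 57.1263 pm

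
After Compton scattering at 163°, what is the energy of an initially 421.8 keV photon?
161.3115 keV

First convert energy to wavelength:
λ = hc/E, with hc ≈ 1239.842 keV·pm (i.e. 1239.842 eV·nm)

For E = 421.8 keV = 421800 eV:
λ = 1239.842 keV·pm / 421.8 keV
λ = 2.9394 pm

Calculate the Compton shift:
Δλ = λ_C(1 - cos(163°)) = 2.4263 × 1.9563
Δλ = 4.7466 pm

Final wavelength:
λ' = 2.9394 + 4.7466 = 7.6860 pm

Final energy:
E' = hc/λ' = 1239.842 / 7.6860 = 161.3115 keV

(Intermediate values are shown rounded; full precision is carried through to the final answer.)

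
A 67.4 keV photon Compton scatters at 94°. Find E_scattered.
59.0659 keV

First convert energy to wavelength:
λ = hc/E, with hc ≈ 1239.842 keV·pm (i.e. 1239.842 eV·nm)

For E = 67.4 keV = 67400 eV:
λ = 1239.842 keV·pm / 67.4 keV
λ = 18.3953 pm

Calculate the Compton shift:
Δλ = λ_C(1 - cos(94°)) = 2.4263 × 1.0698
Δλ = 2.5956 pm

Final wavelength:
λ' = 18.3953 + 2.5956 = 20.9908 pm

Final energy:
E' = hc/λ' = 1239.842 / 20.9908 = 59.0659 keV

(Intermediate values are shown rounded; full precision is carried through to the final answer.)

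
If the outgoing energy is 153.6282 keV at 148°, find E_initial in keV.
345.7000 keV

Convert final energy to wavelength (hc ≈ 1239.842 keV·pm):
λ' = hc/E' = 1239.842 / 153.6282 = 8.0704 pm

Calculate the Compton shift:
Δλ = λ_C(1 - cos(148°))
Δλ = 2.4263 × (1 - cos(148°))
Δλ = 4.4839 pm

Initial wavelength:
λ = λ' - Δλ = 8.0704 - 4.4839 = 3.5865 pm

Initial energy:
E = hc/λ = 1239.842 / 3.5865 = 345.7000 keV

(Intermediate values are shown rounded; full precision is carried through to the final answer.)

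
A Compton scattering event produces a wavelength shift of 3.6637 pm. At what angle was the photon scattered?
120.66°

From the Compton formula Δλ = λ_C(1 - cos θ), we can solve for θ:

cos θ = 1 - Δλ/λ_C

Given:
- Δλ = 3.6637 pm
- λ_C = h/(m_e·c) ≈ 2.42631024 pm

cos θ = 1 - 3.6637/2.42631024
cos θ = 1 - 1.509988
cos θ = -0.509988

θ = arccos(-0.509988)
θ = 120.66°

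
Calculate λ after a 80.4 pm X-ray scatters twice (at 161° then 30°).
85.4455 pm

Apply Compton shift twice:

First scattering at θ₁ = 161°:
Δλ₁ = λ_C(1 - cos(161°))
Δλ₁ = 2.4263 × 1.9455
Δλ₁ = 4.7204 pm

After first scattering:
λ₁ = 80.4 + 4.7204 = 85.1204 pm

Second scattering at θ₂ = 30°:
Δλ₂ = λ_C(1 - cos(30°))
Δλ₂ = 2.4263 × 0.1340
Δλ₂ = 0.3251 pm

Final wavelength:
λ₂ = 85.1204 + 0.3251 = 85.4455 pm

Total shift: Δλ_total = 4.7204 + 0.3251 = 5.0455 pm

(Intermediate values are shown rounded; full precision is carried through to the final answer.)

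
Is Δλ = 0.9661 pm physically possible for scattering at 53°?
Yes, consistent

Calculate the expected shift for θ = 53°:

Δλ_expected = λ_C(1 - cos(53°))
Δλ_expected = 2.4263 × (1 - cos(53°))
Δλ_expected = 2.4263 × 0.3982
Δλ_expected = 0.9661 pm

Given shift: 0.9661 pm
Expected shift: 0.9661 pm
Difference: 0.0000 pm

The values match. This is consistent with Compton scattering at the stated angle.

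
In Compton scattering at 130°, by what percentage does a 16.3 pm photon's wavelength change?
24.4535%

Calculate the Compton shift:
Δλ = λ_C(1 - cos(130°))
Δλ = 2.4263 × (1 - cos(130°))
Δλ = 2.4263 × 1.6428
Δλ = 3.9859 pm

Percentage change:
(Δλ/λ₀) × 100 = (3.9859/16.3) × 100
= 24.4535%

(Intermediate values are shown rounded; full precision is carried through to the final answer.)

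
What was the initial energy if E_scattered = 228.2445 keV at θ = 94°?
437.1001 keV

Convert final energy to wavelength (hc ≈ 1239.842 keV·pm):
λ' = hc/E' = 1239.842 / 228.2445 = 5.4321 pm

Calculate the Compton shift:
Δλ = λ_C(1 - cos(94°))
Δλ = 2.4263 × (1 - cos(94°))
Δλ = 2.5956 pm

Initial wavelength:
λ = λ' - Δλ = 5.4321 - 2.5956 = 2.8365 pm

Initial energy:
E = hc/λ = 1239.842 / 2.8365 = 437.1001 keV

(Intermediate values are shown rounded; full precision is carried through to the final answer.)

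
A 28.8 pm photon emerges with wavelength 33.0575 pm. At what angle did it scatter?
139.00°

First find the wavelength shift:
Δλ = λ' - λ = 33.0575 - 28.8 = 4.2575 pm

Using Δλ = λ_C(1 - cos θ), with λ_C = h/(m_e·c) ≈ 2.42631024 pm:
cos θ = 1 - Δλ/λ_C
cos θ = 1 - 4.2575/2.42631024
cos θ = -0.754722

θ = arccos(-0.754722)
θ = 139.00°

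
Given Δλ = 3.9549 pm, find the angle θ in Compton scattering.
129.05°

From the Compton formula Δλ = λ_C(1 - cos θ), we can solve for θ:

cos θ = 1 - Δλ/λ_C

Given:
- Δλ = 3.9549 pm
- λ_C = h/(m_e·c) ≈ 2.42631024 pm

cos θ = 1 - 3.9549/2.42631024
cos θ = 1 - 1.630006
cos θ = -0.630006

θ = arccos(-0.630006)
θ = 129.05°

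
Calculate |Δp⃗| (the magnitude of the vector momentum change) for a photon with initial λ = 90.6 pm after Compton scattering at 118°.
1.2301e-23 kg·m/s

Photon momentum magnitude is p = h/λ.

Initial momentum:
p₀ = h/λ = 6.6261e-34/9.0600e-11 = 7.3135e-24 kg·m/s

After scattering:
λ' = λ + Δλ = 90.6 + 3.5654 = 94.1654 pm
p' = h/λ' = 6.6261e-34/9.4165e-11 = 7.0366e-24 kg·m/s

Momentum is a vector; the scattered photon's direction makes angle θ = 118° with the incident direction. The magnitude of the vector change Δp⃗ = p⃗₀ − p⃗' is found from the law of cosines:
|Δp⃗|² = p₀² + p'² − 2p₀p'cos θ
|Δp⃗|² = (7.3135e-24)² + (7.0366e-24)² − 2·7.3135e-24·7.0366e-24·cos(118°)
|Δp⃗| = 1.2301e-23 kg·m/s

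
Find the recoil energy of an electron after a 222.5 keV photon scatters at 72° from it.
51.4605 keV

By energy conservation: K_e = E_initial - E_final

First find the scattered photon energy:
Initial wavelength: λ = hc/E = 5.5723 pm
Compton shift: Δλ = λ_C(1 - cos(72°)) = 1.6765 pm
Final wavelength: λ' = 5.5723 + 1.6765 = 7.2489 pm
Final photon energy: E' = hc/λ' = 171.0395 keV

Electron kinetic energy:
K_e = E - E' = 222.5000 - 171.0395 = 51.4605 keV

(Intermediate values are shown rounded; full precision is carried through to the final answer.)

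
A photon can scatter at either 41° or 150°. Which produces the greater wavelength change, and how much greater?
150° produces the larger shift by a factor of 7.607

Calculate both shifts using Δλ = λ_C(1 - cos θ):

For θ₁ = 41°:
Δλ₁ = 2.4263 × (1 - cos(41°))
Δλ₁ = 2.4263 × 0.2453
Δλ₁ = 0.5952 pm

For θ₂ = 150°:
Δλ₂ = 2.4263 × (1 - cos(150°))
Δλ₂ = 2.4263 × 1.8660
Δλ₂ = 4.5276 pm

The 150° angle produces the larger shift.
Ratio: 4.5276/0.5952 = 7.607

(Intermediate values are shown rounded; full precision is carried through to the final answer.)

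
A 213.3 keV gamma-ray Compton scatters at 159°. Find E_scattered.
118.0337 keV

First convert energy to wavelength:
λ = hc/E, with hc ≈ 1239.842 keV·pm (i.e. 1239.842 eV·nm)

For E = 213.3 keV = 213300 eV:
λ = 1239.842 keV·pm / 213.3 keV
λ = 5.8127 pm

Calculate the Compton shift:
Δλ = λ_C(1 - cos(159°)) = 2.4263 × 1.9336
Δλ = 4.6915 pm

Final wavelength:
λ' = 5.8127 + 4.6915 = 10.5041 pm

Final energy:
E' = hc/λ' = 1239.842 / 10.5041 = 118.0337 keV

(Intermediate values are shown rounded; full precision is carried through to the final answer.)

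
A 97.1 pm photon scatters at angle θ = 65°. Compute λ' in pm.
98.5009 pm

Using the Compton scattering formula:
λ' = λ + Δλ = λ + λ_C(1 - cos θ)

Given:
- Initial wavelength λ = 97.1 pm
- Scattering angle θ = 65°
- Compton wavelength λ_C ≈ 2.4263 pm

Calculate the shift:
Δλ = 2.4263 × (1 - cos(65°))
Δλ = 2.4263 × 0.5774
Δλ = 1.4009 pm

Final wavelength:
λ' = 97.1 + 1.4009 = 98.5009 pm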